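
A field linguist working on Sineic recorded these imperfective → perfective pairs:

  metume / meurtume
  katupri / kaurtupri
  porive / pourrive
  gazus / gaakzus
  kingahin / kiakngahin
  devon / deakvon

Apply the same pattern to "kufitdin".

katupri and kingahin both have last vowel 'i' yet inflect differently (kaurtupri, kiakngahin), so the last vowel is not what conditions the rule; whether the stem ends in a vowel or a consonant is.
"kufitdin" ends in a consonant. The stems ending in a consonant (gazus → gaakzus, kingahin → kiakngahin, devon → deakvon) insert -ak- after the first vowel.
The other pattern: stems ending in a vowel insert -ur- after the first vowel.
So kufitdin → kuakfitdin.

kuakfitdin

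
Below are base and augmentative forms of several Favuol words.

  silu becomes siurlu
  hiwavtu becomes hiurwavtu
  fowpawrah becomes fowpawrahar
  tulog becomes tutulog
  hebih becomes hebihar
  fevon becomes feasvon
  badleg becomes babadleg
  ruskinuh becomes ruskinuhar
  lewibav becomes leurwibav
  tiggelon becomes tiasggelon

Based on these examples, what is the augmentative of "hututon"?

"hututon" ends in -n. The stems ending in -n (tiggelon → tiasggelon, fevon → feasvon) insert -as- after the first vowel.
So hututon → huastuton.

huastuton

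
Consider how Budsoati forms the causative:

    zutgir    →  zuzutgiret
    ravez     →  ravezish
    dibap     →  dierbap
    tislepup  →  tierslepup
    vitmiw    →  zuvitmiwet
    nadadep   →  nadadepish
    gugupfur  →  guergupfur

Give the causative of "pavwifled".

pavwifledish

"pavwifled" has last vowel 'e'. The stems whose last vowel is 'e' (ravez → ravezish, nadadep → nadadepish) add -ish.
The other patterns: stems whose last vowel is 'i' add zu- … -et around the stem; stems whose last vowel is 'a' or 'u' insert -er- after the first vowel.
So pavwifled → pavwifledish.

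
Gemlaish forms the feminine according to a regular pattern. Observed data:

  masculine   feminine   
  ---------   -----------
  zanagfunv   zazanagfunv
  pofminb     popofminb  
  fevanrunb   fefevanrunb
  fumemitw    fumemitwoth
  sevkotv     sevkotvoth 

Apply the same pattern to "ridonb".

zanagfunv and sevkotv both end in -v yet inflect differently (zazanagfunv, sevkotvoth), so the final letter is not what conditions the rule; the second-to-last letter is.
"ridonb" has second-to-last letter 'n'. The stems whose second-to-last letter is 'n' (zanagfunv → zazanagfunv, pofminb → popofminb, fevanrunb → fefevanrunb) repeat the first consonant+vowel as a prefix.
So ridonb → riridonb.

riridonb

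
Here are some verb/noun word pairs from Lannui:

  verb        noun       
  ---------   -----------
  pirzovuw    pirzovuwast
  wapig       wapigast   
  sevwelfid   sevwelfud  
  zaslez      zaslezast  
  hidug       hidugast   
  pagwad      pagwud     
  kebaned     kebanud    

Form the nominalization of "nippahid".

nippahud

sevwelfid and wapig both have last vowel 'i' yet inflect differently (sevwelfud, wapigast), so the last vowel is not what conditions the rule; the final letter is.
"nippahid" ends in -d. The stems ending in -d (pagwad → pagwud, kebaned → kebanud, sevwelfid → sevwelfud) change the last vowel to 'u'.
So nippahid → nippahud.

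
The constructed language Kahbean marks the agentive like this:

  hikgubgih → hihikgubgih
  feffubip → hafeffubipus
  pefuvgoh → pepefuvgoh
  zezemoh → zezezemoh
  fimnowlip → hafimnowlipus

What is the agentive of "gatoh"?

hikgubgih and fimnowlip both have last vowel 'i' yet inflect differently (hihikgubgih, hafimnowlipus), so the last vowel is not what conditions the rule; the final letter is.
"gatoh" ends in -h. The stems ending in -h (zezemoh → zezezemoh, pefuvgoh → pepefuvgoh, hikgubgih → hihikgubgih) repeat the first consonant+vowel as a prefix.
So gatoh → gagatoh.

gagatoh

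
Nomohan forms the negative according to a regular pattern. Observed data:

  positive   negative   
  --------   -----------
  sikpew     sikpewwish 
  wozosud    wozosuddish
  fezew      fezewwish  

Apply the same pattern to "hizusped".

hizuspeddish

Every pair shown (sikpew → sikpewwish, wozosud → wozosuddish, fezew → fezewwish) follows the same rule: double the final consonant and add -ish.
So hizusped → hizuspeddish.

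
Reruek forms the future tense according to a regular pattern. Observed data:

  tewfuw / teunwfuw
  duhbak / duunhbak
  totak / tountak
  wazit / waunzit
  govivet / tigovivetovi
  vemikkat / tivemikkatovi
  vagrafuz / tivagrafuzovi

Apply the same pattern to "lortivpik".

tilortivpikovi

wazit and vemikkat both end in -t yet inflect differently (waunzit, tivemikkatovi), so the final letter is not what conditions the rule; the number of vowels is.
"lortivpik" has 3 vowels. The stems with 3 vowels (vemikkat → tivemikkatovi, govivet → tigovivetovi, vagrafuz → tivagrafuzovi) add ti- … -ovi around the stem.
So lortivpik → tilortivpikovi.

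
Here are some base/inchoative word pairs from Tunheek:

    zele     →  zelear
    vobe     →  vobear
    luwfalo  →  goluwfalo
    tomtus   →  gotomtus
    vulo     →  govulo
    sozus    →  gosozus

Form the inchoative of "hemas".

vobe and vulo both begin with v- yet inflect differently (vobear, govulo), so the first letter is not what conditions the rule; the final letter is.
"hemas" ends in -s. The stems ending in -s (tomtus → gotomtus, sozus → gosozus) add the prefix go-.
So hemas → gohemas.

gohemas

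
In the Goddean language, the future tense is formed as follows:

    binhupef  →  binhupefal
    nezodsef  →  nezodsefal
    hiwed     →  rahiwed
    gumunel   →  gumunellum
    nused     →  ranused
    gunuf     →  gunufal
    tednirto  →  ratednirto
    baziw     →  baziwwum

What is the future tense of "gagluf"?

nezodsef and gumunel both have last vowel 'e' yet inflect differently (nezodsefal, gumunellum), so the last vowel is not what conditions the rule; the final letter is.
"gagluf" ends in -f. The stems ending in -f (gunuf → gunufal, nezodsef → nezodsefal, binhupef → binhupefal) add -al.
So gagluf → gaglufal.

gaglufal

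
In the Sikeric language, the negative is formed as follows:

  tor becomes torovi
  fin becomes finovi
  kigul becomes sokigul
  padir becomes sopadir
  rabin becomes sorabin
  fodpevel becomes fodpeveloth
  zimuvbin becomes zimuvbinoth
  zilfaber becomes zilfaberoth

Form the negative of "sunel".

"sunel" has 2 vowels. The stems with 2 vowels (kigul → sokigul, padir → sopadir, rabin → sorabin) add the prefix so-.
So sunel → sosunel.

sosunel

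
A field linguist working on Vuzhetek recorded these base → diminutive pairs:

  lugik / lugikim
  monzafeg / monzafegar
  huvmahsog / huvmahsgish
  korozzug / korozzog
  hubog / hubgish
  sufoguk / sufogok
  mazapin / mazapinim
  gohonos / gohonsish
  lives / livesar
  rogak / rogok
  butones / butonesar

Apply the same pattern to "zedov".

sufoguk and lugik both end in -k yet inflect differently (sufogok, lugikim), so the final letter is not what conditions the rule; the last vowel is.
"zedov" has last vowel 'o'. The stems whose last vowel is 'o' (gohonos → gohonsish, hubog → hubgish, huvmahsog → huvmahsgish) delete the last vowel and add -ish.
The other patterns: stems whose last vowel is 'a' or 'u' change the last vowel to 'o'; stems whose last vowel is 'i' add -im; stems whose last vowel is 'e' add -ar.
So zedov → zedvish.

zedvish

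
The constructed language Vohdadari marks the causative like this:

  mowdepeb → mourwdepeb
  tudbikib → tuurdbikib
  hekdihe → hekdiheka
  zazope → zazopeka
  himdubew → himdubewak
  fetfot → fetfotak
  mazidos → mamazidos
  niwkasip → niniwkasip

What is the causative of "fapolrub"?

"fapolrub" ends in -b. The stems ending in -b (mowdepeb → mourwdepeb, tudbikib → tuurdbikib) insert -ur- after the first vowel.
So fapolrub → faurpolrub.

faurpolrub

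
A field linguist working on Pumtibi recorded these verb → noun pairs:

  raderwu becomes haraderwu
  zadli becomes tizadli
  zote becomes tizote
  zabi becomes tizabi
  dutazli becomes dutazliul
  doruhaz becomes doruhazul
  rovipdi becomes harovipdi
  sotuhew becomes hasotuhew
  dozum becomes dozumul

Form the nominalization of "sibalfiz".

hasibalfiz

zadli and dutazli both end in -i yet inflect differently (tizadli, dutazliul), so the final letter is not what conditions the rule; the first letter is.
"sibalfiz" begins with s-. The one such stem in the data (sotuhew → hasotuhew) adds the prefix ha-, so the same rule applies.
So sibalfiz → hasibalfiz.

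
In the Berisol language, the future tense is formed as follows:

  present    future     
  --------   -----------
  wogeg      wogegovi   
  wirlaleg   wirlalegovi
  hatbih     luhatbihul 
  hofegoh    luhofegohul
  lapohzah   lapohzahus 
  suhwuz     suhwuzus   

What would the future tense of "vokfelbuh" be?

hatbih and lapohzah both end in -h yet inflect differently (luhatbihul, lapohzahus), so the final letter is not what conditions the rule; the last vowel is.
"vokfelbuh" has last vowel 'u'. The one such stem in the data (suhwuz → suhwuzus) adds -us, so the same rule applies.
The other patterns: stems whose last vowel is 'e' add -ovi; stems whose last vowel is 'i' or 'o' add lu- … -ul around the stem.
So vokfelbuh → vokfelbuhus.

vokfelbuhus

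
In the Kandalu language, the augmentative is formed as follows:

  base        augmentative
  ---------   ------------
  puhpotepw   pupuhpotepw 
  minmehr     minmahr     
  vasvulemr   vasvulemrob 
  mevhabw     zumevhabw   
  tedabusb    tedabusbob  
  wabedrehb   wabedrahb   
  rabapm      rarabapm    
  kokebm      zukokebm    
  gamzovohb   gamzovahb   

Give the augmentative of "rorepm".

rororepm

rabapm and kokebm both end in -m yet inflect differently (rarabapm, zukokebm), so the final letter is not what conditions the rule; the second-to-last letter is.
"rorepm" has second-to-last letter 'p'. The stems whose second-to-last letter is 'p' (puhpotepw → pupuhpotepw, rabapm → rarabapm) repeat the first consonant+vowel as a prefix.
The other patterns: stems whose second-to-last letter is 'b' add the prefix zu-; stems whose second-to-last letter is 'h' change the last vowel to 'a'; stems whose second-to-last letter is 'm' or 's' add -ob.
So rorepm → rororepm.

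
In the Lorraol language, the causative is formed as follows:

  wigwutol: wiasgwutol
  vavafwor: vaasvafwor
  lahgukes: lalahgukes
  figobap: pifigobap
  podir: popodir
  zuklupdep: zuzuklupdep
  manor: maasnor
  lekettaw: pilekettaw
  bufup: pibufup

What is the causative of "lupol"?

luaspol

podir and vavafwor both end in -r yet inflect differently (popodir, vaasvafwor), so the final letter is not what conditions the rule; the last vowel is.
"lupol" has last vowel 'o'. The stems whose last vowel is 'o' (wigwutol → wiasgwutol, vavafwor → vaasvafwor, manor → maasnor) insert -as- after the first vowel.
The other patterns: stems whose last vowel is 'e' or 'i' repeat the first consonant+vowel as a prefix; stems whose last vowel is 'a' or 'u' add the prefix pi-.
So lupol → luaspol.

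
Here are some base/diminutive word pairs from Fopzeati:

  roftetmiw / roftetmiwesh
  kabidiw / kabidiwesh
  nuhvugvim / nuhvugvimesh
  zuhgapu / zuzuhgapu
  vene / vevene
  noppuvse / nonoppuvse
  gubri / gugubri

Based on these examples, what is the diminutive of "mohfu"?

momohfu

roftetmiw and gubri both have last vowel 'i' yet inflect differently (roftetmiwesh, gugubri), so the last vowel is not what conditions the rule; whether the stem ends in a vowel or a consonant is.
"mohfu" ends in a vowel. The stems ending in a vowel (zuhgapu → zuzuhgapu, vene → vevene, noppuvse → nonoppuvse) repeat the first consonant+vowel as a prefix.
So mohfu → momohfu.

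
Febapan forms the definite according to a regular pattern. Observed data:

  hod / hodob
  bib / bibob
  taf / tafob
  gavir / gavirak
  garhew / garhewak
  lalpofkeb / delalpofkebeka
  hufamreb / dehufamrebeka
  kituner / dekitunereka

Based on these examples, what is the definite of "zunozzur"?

bib and lalpofkeb both end in -b yet inflect differently (bibob, delalpofkebeka), so the final letter is not what conditions the rule; the number of vowels is.
"zunozzur" has 3 vowels. The stems with 3 vowels (lalpofkeb → delalpofkebeka, hufamreb → dehufamrebeka, kituner → dekitunereka) add de- … -eka around the stem.
So zunozzur → dezunozzureka.

dezunozzureka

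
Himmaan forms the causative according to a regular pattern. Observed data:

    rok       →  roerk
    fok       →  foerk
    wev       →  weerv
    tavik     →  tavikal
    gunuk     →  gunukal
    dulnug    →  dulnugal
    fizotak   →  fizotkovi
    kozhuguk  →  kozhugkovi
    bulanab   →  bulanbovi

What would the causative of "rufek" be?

rufekal

"rufek" has 2 vowels. The stems with 2 vowels (tavik → tavikal, gunuk → gunukal, dulnug → dulnugal) add -al.
So rufek → rufekal.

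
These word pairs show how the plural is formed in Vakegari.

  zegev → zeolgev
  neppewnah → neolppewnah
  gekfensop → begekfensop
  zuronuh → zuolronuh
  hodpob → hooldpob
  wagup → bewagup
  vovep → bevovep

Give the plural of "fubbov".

vovep and zegev both have last vowel 'e' yet inflect differently (bevovep, zeolgev), so the last vowel is not what conditions the rule; the final letter is.
"fubbov" ends in -v. The one such stem in the data (zegev → zeolgev) inserts -ol- after the first vowel (as do neppewnah, hodpob), so the same rule applies.
The other pattern: stems ending in -p add the prefix be-.
So fubbov → fuolbbov.

fuolbbov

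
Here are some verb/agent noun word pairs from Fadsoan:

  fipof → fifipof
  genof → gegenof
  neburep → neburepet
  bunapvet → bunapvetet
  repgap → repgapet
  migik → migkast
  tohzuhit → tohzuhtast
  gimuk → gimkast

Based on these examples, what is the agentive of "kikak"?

kikaket

"kikak" has last vowel 'a'. The one such stem in the data (repgap → repgapet) adds -et, so the same rule applies.
The other patterns: stems whose last vowel is 'o' repeat the first consonant+vowel as a prefix; stems whose last vowel is 'i' or 'u' delete the last vowel and add -ast.
So kikak → kikaket.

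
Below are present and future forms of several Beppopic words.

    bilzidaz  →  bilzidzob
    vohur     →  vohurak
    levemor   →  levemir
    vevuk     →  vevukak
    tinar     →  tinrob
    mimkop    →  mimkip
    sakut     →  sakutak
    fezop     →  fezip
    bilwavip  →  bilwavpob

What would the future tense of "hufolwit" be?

hufolwtob

vohur and levemor both end in -r yet inflect differently (vohurak, levemir), so the final letter is not what conditions the rule; the last vowel is.
"hufolwit" has last vowel 'i'. The one such stem in the data (bilwavip → bilwavpob) deletes the last vowel and adds -ob (as do tinar, bilzidaz), so the same rule applies.
The other patterns: stems whose last vowel is 'u' add -ak; stems whose last vowel is 'o' change the last vowel to 'i'.
So hufolwit → hufolwtob.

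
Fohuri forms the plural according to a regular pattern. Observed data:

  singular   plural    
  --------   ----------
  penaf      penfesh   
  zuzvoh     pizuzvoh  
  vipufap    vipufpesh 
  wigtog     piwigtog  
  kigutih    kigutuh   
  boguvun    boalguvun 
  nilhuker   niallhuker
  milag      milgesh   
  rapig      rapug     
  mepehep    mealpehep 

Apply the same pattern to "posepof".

rapig and wigtog both end in -g yet inflect differently (rapug, piwigtog), so the final letter is not what conditions the rule; the last vowel is.
"posepof" has last vowel 'o'. The stems whose last vowel is 'o' (wigtog → piwigtog, zuzvoh → pizuzvoh) add the prefix pi-.
The other patterns: stems whose last vowel is 'e' or 'u' insert -al- after the first vowel; stems whose last vowel is 'i' change the last vowel to 'u'; stems whose last vowel is 'a' delete the last vowel and add -esh.
So posepof → piposepof.

piposepof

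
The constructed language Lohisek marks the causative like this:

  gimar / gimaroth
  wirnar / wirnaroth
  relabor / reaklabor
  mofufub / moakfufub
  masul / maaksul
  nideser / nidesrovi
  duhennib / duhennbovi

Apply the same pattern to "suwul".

gimar and relabor both end in -r yet inflect differently (gimaroth, reaklabor), so the final letter is not what conditions the rule; the last vowel is.
"suwul" has last vowel 'u'. The stems whose last vowel is 'u' (mofufub → moakfufub, masul → maaksul) insert -ak- after the first vowel.
So suwul → suakwul.

suakwul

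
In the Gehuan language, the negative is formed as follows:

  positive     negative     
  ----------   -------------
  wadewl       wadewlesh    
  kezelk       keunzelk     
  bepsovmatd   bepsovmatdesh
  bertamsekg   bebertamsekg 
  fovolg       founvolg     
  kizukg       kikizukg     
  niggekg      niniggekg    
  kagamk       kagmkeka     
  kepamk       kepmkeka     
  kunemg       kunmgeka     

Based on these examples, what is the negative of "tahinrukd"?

niggekg and fovolg both end in -g yet inflect differently (niniggekg, founvolg), so the final letter is not what conditions the rule; the second-to-last letter is.
"tahinrukd" has second-to-last letter 'k'. The stems whose second-to-last letter is 'k' (niggekg → niniggekg, kizukg → kikizukg, bertamsekg → bebertamsekg) repeat the first consonant+vowel as a prefix.
The other patterns: stems whose second-to-last letter is 'l' insert -un- after the first vowel; stems whose second-to-last letter is 'm' delete the last vowel and add -eka; stems whose second-to-last letter is 't' or 'w' add -esh.
So tahinrukd → tatahinrukd.

tatahinrukd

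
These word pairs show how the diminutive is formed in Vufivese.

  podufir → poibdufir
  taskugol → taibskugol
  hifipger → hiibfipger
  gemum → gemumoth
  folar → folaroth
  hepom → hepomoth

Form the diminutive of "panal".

panaloth

"panal" has 2 vowels. The stems with 2 vowels (gemum → gemumoth, folar → folaroth, hepom → hepomoth) add -oth.
The other pattern: stems with 3 vowels insert -ib- after the first vowel.
So panal → panaloth.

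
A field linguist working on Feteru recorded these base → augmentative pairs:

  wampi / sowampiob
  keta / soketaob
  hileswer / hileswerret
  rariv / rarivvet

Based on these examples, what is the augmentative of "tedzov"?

tedzovvet

"tedzov" ends in a consonant. The stems ending in a consonant (hileswer → hileswerret, rariv → rarivvet) double the final consonant and add -et.
The other pattern: stems ending in a vowel add so- … -ob around the stem.
So tedzov → tedzovvet.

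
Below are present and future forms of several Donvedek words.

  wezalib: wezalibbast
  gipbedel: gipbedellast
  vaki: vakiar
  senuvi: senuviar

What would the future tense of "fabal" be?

wezalib and senuvi both have last vowel 'i' yet inflect differently (wezalibbast, senuviar), so the last vowel is not what conditions the rule; the final letter is.
"fabal" ends in -l. The one such stem in the data (gipbedel → gipbedellast) doubles the final consonant and adds -ast (as does wezalib), so the same rule applies.
The other pattern: stems ending in -i add -ar.
So fabal → faballast.

faballast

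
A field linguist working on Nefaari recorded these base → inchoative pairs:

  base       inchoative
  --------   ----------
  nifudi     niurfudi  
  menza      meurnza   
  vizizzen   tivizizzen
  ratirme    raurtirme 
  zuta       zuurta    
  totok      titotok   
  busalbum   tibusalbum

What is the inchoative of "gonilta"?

ratirme and vizizzen both have last vowel 'e' yet inflect differently (raurtirme, tivizizzen), so the last vowel is not what conditions the rule; whether the stem ends in a vowel or a consonant is.
"gonilta" ends in a vowel. The stems ending in a vowel (zuta → zuurta, ratirme → raurtirme, nifudi → niurfudi) insert -ur- after the first vowel.
The other pattern: stems ending in a consonant add the prefix ti-.
So gonilta → gournilta.

gournilta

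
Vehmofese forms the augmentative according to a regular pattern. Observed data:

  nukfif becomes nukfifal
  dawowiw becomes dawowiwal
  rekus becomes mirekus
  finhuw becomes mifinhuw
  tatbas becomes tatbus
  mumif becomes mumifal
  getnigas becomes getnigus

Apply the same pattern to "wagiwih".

wagiwihal

finhuw and dawowiw both end in -w yet inflect differently (mifinhuw, dawowiwal), so the final letter is not what conditions the rule; the last vowel is.
"wagiwih" has last vowel 'i'. The stems whose last vowel is 'i' (dawowiw → dawowiwal, mumif → mumifal, nukfif → nukfifal) add -al.
So wagiwih → wagiwihal.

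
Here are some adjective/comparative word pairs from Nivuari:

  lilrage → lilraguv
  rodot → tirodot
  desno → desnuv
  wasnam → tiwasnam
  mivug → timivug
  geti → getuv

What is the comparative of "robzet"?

rodot and desno both have last vowel 'o' yet inflect differently (tirodot, desnuv), so the last vowel is not what conditions the rule; whether the stem ends in a vowel or a consonant is.
"robzet" ends in a consonant. The stems ending in a consonant (wasnam → tiwasnam, rodot → tirodot, mivug → timivug) add the prefix ti-.
The other pattern: stems ending in a vowel drop the final letter and add -uv.
So robzet → tirobzet.

tirobzet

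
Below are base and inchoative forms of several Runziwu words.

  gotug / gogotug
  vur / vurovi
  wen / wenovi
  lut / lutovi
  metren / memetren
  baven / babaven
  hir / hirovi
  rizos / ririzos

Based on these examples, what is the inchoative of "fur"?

"fur" has 1 vowel. The stems with 1 vowel (wen → wenovi, hir → hirovi, vur → vurovi) add -ovi.
The other pattern: stems with 2 vowels repeat the first consonant+vowel as a prefix.
So fur → furovi.

furovi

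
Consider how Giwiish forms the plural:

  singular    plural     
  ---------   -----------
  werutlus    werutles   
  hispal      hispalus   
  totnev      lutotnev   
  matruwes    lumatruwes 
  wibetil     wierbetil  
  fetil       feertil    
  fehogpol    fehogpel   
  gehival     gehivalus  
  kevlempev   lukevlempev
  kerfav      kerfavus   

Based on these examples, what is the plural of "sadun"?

werutlus and matruwes both end in -s yet inflect differently (werutles, lumatruwes), so the final letter is not what conditions the rule; the last vowel is.
"sadun" has last vowel 'u'. The one such stem in the data (werutlus → werutles) changes the last vowel to 'e' (as does fehogpol), so the same rule applies.
The other patterns: stems whose last vowel is 'e' add the prefix lu-; stems whose last vowel is 'a' add -us; stems whose last vowel is 'i' insert -er- after the first vowel.
So sadun → saden.

saden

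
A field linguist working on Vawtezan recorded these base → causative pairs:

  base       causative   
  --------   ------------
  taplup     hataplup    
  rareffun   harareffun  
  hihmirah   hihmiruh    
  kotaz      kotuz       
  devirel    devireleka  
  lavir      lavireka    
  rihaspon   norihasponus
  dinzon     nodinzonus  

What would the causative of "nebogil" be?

nebogileka

rareffun and rihaspon both end in -n yet inflect differently (harareffun, norihasponus), so the final letter is not what conditions the rule; the last vowel is.
"nebogil" has last vowel 'i'. The one such stem in the data (lavir → lavireka) adds -eka, so the same rule applies.
The other patterns: stems whose last vowel is 'u' add the prefix ha-; stems whose last vowel is 'a' change the last vowel to 'u'; stems whose last vowel is 'o' add no- … -us around the stem.
So nebogil → nebogileka.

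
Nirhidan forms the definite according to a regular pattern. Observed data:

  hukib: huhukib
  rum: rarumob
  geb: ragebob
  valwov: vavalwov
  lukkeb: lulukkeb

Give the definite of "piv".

rapivob

lukkeb and geb both end in -b yet inflect differently (lulukkeb, ragebob), so the final letter is not what conditions the rule; the number of vowels is.
"piv" has 1 vowel. The stems with 1 vowel (geb → ragebob, rum → rarumob) add ra- … -ob around the stem.
The other pattern: stems with 2 vowels repeat the first consonant+vowel as a prefix.
So piv → rapivob.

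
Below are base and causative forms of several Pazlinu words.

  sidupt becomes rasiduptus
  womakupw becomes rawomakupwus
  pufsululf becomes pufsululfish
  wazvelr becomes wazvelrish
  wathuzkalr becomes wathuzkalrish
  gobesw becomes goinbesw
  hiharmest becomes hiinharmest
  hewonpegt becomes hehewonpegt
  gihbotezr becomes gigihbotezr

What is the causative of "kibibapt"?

rakibibaptus

"kibibapt" has second-to-last letter 'p'. The stems whose second-to-last letter is 'p' (sidupt → rasiduptus, womakupw → rawomakupwus) add ra- … -us around the stem.
So kibibapt → rakibibaptus.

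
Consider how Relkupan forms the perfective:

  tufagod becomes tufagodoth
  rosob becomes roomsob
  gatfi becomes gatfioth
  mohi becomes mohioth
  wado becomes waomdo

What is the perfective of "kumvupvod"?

tufagod and wado both have last vowel 'o' yet inflect differently (tufagodoth, waomdo), so the last vowel is not what conditions the rule; the final letter is.
"kumvupvod" ends in -d. The one such stem in the data (tufagod → tufagodoth) adds -oth, so the same rule applies.
The other pattern: stems ending in -b or -o insert -om- after the first vowel.
So kumvupvod → kumvupvodoth.

kumvupvodoth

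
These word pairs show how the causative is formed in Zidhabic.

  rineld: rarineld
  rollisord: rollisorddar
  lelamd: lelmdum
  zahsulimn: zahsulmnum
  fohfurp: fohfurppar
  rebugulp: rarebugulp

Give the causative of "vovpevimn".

rineld and rollisord both end in -d yet inflect differently (rarineld, rollisorddar), so the final letter is not what conditions the rule; the second-to-last letter is.
"vovpevimn" has second-to-last letter 'm'. The stems whose second-to-last letter is 'm' (zahsulimn → zahsulmnum, lelamd → lelmdum) delete the last vowel and add -um.
So vovpevimn → vovpevmnum.

vovpevmnum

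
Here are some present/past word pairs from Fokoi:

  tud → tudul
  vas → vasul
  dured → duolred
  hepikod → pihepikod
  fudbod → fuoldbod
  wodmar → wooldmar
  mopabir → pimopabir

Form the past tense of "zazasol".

pizazasol

tud and dured both end in -d yet inflect differently (tudul, duolred), so the final letter is not what conditions the rule; the number of vowels is.
"zazasol" has 3 vowels. The stems with 3 vowels (hepikod → pihepikod, mopabir → pimopabir) add the prefix pi-.
The other patterns: stems with 1 vowel add -ul; stems with 2 vowels insert -ol- after the first vowel.
So zazasol → pizazasol.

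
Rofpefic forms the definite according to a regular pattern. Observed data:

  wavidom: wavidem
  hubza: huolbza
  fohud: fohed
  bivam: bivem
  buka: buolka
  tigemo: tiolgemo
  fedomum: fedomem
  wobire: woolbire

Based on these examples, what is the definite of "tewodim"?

bivam and hubza both have last vowel 'a' yet inflect differently (bivem, huolbza), so the last vowel is not what conditions the rule; whether the stem ends in a vowel or a consonant is.
"tewodim" ends in a consonant. The stems ending in a consonant (fedomum → fedomem, wavidom → wavidem, bivam → bivem) change the last vowel to 'e'.
So tewodim → tewodem.

tewodem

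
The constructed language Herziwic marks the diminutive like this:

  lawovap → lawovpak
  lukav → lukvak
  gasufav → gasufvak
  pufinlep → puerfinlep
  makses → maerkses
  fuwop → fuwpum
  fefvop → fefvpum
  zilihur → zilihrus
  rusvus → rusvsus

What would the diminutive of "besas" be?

bessak

lawovap and pufinlep both end in -p yet inflect differently (lawovpak, puerfinlep), so the final letter is not what conditions the rule; the last vowel is.
"besas" has last vowel 'a'. The stems whose last vowel is 'a' (lawovap → lawovpak, lukav → lukvak, gasufav → gasufvak) delete the last vowel and add -ak.
The other patterns: stems whose last vowel is 'e' insert -er- after the first vowel; stems whose last vowel is 'o' delete the last vowel and add -um; stems whose last vowel is 'u' delete the last vowel and add -us.
So besas → bessak.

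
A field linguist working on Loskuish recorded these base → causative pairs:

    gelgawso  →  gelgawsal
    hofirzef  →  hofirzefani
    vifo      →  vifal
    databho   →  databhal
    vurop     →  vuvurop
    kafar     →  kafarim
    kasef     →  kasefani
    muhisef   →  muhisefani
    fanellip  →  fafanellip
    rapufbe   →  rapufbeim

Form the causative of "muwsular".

muwsularim

"muwsular" ends in -r. The one such stem in the data (kafar → kafarim) adds -im, so the same rule applies.
The other patterns: stems ending in -f add -ani; stems ending in -o drop the final letter and add -al; stems ending in -p repeat the first consonant+vowel as a prefix.
So muwsular → muwsularim.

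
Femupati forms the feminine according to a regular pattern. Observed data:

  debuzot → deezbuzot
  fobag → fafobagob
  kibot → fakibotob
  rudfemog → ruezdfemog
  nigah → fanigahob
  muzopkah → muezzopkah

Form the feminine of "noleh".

kibot and debuzot both end in -t yet inflect differently (fakibotob, deezbuzot), so the final letter is not what conditions the rule; the number of vowels is.
"noleh" has 2 vowels. The stems with 2 vowels (nigah → fanigahob, fobag → fafobagob, kibot → fakibotob) add fa- … -ob around the stem.
So noleh → fanolehob.

fanolehob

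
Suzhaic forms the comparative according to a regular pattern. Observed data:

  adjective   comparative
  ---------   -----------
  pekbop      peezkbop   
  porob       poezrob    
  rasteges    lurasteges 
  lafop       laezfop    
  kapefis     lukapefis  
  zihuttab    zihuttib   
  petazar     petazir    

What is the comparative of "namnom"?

"namnom" has last vowel 'o'. The stems whose last vowel is 'o' (porob → poezrob, lafop → laezfop, pekbop → peezkbop) insert -ez- after the first vowel.
The other patterns: stems whose last vowel is 'a' change the last vowel to 'i'; stems whose last vowel is 'e' or 'i' add the prefix lu-.
So namnom → naezmnom.

naezmnom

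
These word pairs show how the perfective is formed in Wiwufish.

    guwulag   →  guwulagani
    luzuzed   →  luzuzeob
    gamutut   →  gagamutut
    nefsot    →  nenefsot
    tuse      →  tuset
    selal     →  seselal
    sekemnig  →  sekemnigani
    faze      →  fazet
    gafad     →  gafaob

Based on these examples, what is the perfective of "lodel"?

lolodel

"lodel" ends in -l. The one such stem in the data (selal → seselal) repeats the first consonant+vowel as a prefix (as do gamutut, nefsot), so the same rule applies.
So lodel → lolodel.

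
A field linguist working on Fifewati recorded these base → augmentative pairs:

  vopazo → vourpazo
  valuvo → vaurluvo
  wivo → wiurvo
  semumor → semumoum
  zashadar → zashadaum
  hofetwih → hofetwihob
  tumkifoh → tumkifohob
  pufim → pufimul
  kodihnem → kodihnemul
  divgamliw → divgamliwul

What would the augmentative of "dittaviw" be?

vopazo and semumor both have last vowel 'o' yet inflect differently (vourpazo, semumoum), so the last vowel is not what conditions the rule; the final letter is.
"dittaviw" ends in -w. The one such stem in the data (divgamliw → divgamliwul) adds -ul, so the same rule applies.
The other patterns: stems ending in -o insert -ur- after the first vowel; stems ending in -r drop the final letter and add -um; stems ending in -h add -ob.
So dittaviw → dittaviwul.

dittaviwul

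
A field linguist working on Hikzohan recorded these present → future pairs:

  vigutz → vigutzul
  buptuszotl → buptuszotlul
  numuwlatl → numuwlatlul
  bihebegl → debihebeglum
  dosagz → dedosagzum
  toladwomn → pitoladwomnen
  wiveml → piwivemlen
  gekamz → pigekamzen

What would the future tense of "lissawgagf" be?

gekamz and vigutz both end in -z yet inflect differently (pigekamzen, vigutzul), so the final letter is not what conditions the rule; the second-to-last letter is.
"lissawgagf" has second-to-last letter 'g'. The stems whose second-to-last letter is 'g' (dosagz → dedosagzum, bihebegl → debihebeglum) add de- … -um around the stem.
The other patterns: stems whose second-to-last letter is 'm' add pi- … -en around the stem; stems whose second-to-last letter is 't' add -ul.
So lissawgagf → delissawgagfum.

delissawgagfum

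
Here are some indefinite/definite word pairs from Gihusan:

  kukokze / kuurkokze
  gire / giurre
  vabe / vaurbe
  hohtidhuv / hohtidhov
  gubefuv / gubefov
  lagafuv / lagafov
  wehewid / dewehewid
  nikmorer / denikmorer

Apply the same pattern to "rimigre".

riurmigre

"rimigre" ends in -e. The stems ending in -e (kukokze → kuurkokze, gire → giurre, vabe → vaurbe) insert -ur- after the first vowel.
The other patterns: stems ending in -v change the last vowel to 'o'; stems ending in -d or -r add the prefix de-.
So rimigre → riurmigre.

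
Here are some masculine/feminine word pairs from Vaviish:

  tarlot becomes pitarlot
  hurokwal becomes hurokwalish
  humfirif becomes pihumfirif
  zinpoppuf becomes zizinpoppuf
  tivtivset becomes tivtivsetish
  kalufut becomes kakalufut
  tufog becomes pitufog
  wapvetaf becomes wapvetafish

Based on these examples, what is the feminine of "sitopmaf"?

sitopmafish

humfirif and zinpoppuf both end in -f yet inflect differently (pihumfirif, zizinpoppuf), so the final letter is not what conditions the rule; the last vowel is.
"sitopmaf" has last vowel 'a'. The stems whose last vowel is 'a' (hurokwal → hurokwalish, wapvetaf → wapvetafish) add -ish.
So sitopmaf → sitopmafish.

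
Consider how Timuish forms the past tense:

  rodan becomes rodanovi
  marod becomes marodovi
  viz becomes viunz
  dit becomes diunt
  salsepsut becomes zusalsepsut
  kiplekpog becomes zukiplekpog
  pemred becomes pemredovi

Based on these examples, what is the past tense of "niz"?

niunz

dit and salsepsut both end in -t yet inflect differently (diunt, zusalsepsut), so the final letter is not what conditions the rule; the number of vowels is.
"niz" has 1 vowel. The stems with 1 vowel (dit → diunt, viz → viunz) insert -un- after the first vowel.
So niz → niunz.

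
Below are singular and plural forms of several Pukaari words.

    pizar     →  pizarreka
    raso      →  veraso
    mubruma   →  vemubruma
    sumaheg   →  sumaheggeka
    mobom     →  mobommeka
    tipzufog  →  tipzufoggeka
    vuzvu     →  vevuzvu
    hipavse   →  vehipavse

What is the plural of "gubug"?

mubruma and pizar both have last vowel 'a' yet inflect differently (vemubruma, pizarreka), so the last vowel is not what conditions the rule; whether the stem ends in a vowel or a consonant is.
"gubug" ends in a consonant. The stems ending in a consonant (pizar → pizarreka, mobom → mobommeka, tipzufog → tipzufoggeka) double the final consonant and add -eka.
The other pattern: stems ending in a vowel add the prefix ve-.
So gubug → gubuggeka.

gubuggeka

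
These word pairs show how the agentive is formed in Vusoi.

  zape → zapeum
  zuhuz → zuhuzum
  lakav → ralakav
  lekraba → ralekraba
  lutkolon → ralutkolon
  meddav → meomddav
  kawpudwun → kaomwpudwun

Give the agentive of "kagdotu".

lakav and meddav both end in -v yet inflect differently (ralakav, meomddav), so the final letter is not what conditions the rule; the first letter is.
"kagdotu" begins with k-. The one such stem in the data (kawpudwun → kaomwpudwun) inserts -om- after the first vowel (as does meddav), so the same rule applies.
So kagdotu → kaomgdotu.

kaomgdotu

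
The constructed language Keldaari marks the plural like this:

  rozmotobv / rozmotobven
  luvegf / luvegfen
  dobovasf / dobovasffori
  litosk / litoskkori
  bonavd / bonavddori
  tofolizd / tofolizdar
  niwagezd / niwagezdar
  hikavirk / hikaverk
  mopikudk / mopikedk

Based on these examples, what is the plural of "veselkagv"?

veselkagven

"veselkagv" has second-to-last letter 'g'. The one such stem in the data (luvegf → luvegfen) adds -en, so the same rule applies.
The other patterns: stems whose second-to-last letter is 's' or 'v' double the final consonant and add -ori; stems whose second-to-last letter is 'z' add -ar; stems whose second-to-last letter is 'd' or 'r' change the last vowel to 'e'.
So veselkagv → veselkagven.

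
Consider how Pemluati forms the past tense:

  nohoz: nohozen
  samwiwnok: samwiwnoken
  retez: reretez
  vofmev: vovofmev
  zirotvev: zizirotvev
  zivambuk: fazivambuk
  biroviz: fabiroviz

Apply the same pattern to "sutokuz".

fasutokuz

nohoz and retez both end in -z yet inflect differently (nohozen, reretez), so the final letter is not what conditions the rule; the last vowel is.
"sutokuz" has last vowel 'u'. The one such stem in the data (zivambuk → fazivambuk) adds the prefix fa-, so the same rule applies.
The other patterns: stems whose last vowel is 'o' add -en; stems whose last vowel is 'e' repeat the first consonant+vowel as a prefix.
So sutokuz → fasutokuz.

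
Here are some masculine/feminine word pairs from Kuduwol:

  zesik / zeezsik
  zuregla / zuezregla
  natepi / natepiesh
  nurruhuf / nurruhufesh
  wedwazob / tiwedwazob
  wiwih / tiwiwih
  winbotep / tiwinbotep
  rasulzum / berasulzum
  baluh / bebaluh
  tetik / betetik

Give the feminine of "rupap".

wiwih and baluh both end in -h yet inflect differently (tiwiwih, bebaluh), so the final letter is not what conditions the rule; the first letter is.
"rupap" begins with r-. The one such stem in the data (rasulzum → berasulzum) adds the prefix be-, so the same rule applies.
The other patterns: stems beginning with z- insert -ez- after the first vowel; stems beginning with n- add -esh; stems beginning with w- add the prefix ti-.
So rupap → berupap.

berupap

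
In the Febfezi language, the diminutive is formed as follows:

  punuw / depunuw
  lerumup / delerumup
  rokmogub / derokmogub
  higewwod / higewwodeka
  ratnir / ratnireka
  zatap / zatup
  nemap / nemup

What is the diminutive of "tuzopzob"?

tuzopzobeka

"tuzopzob" has last vowel 'o'. The one such stem in the data (higewwod → higewwodeka) adds -eka, so the same rule applies.
So tuzopzob → tuzopzobeka.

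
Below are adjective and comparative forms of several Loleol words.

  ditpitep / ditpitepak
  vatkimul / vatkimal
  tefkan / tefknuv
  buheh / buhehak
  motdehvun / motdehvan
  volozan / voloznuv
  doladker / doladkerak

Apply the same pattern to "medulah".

"medulah" has last vowel 'a'. The stems whose last vowel is 'a' (tefkan → tefknuv, volozan → voloznuv) delete the last vowel and add -uv.
So medulah → medulhuv.

medulhuv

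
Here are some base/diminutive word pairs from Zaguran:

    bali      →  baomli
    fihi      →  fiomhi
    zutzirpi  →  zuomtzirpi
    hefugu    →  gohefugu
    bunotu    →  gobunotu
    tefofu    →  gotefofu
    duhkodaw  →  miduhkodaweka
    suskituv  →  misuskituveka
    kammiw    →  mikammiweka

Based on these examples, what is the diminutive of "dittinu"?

hefugu and suskituv both have last vowel 'u' yet inflect differently (gohefugu, misuskituveka), so the last vowel is not what conditions the rule; the final letter is.
"dittinu" ends in -u. The stems ending in -u (hefugu → gohefugu, bunotu → gobunotu, tefofu → gotefofu) add the prefix go-.
The other patterns: stems ending in -i insert -om- after the first vowel; stems ending in -v or -w add mi- … -eka around the stem.
So dittinu → godittinu.

godittinu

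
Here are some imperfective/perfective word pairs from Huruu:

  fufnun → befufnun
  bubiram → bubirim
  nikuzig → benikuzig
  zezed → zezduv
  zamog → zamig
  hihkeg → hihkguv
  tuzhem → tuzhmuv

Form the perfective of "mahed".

hihkeg and nikuzig both end in -g yet inflect differently (hihkguv, benikuzig), so the final letter is not what conditions the rule; the last vowel is.
"mahed" has last vowel 'e'. The stems whose last vowel is 'e' (tuzhem → tuzhmuv, zezed → zezduv, hihkeg → hihkguv) delete the last vowel and add -uv.
The other patterns: stems whose last vowel is 'i' or 'u' add the prefix be-; stems whose last vowel is 'a' or 'o' change the last vowel to 'i'.
So mahed → mahduv.

mahduv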